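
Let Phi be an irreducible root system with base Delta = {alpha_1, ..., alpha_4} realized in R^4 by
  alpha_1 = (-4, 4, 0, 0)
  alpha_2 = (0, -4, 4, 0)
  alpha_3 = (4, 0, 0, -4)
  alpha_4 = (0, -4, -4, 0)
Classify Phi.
Compute the Cartan integers a_ij = 2(alpha_i, alpha_j)/(alpha_j, alpha_j); the resulting 4x4 Cartan matrix is
[[2, -1, -1, -1], [-1, 2, 0, 0], [-1, 0, 2, 0], [-1, 0, 0, 2]].
All simple roots have the same length, so the diagram is simply laced. The associated Dynkin diagram is a chain of 2 nodes with a fork of two nodes at one end (D_4), so the type is D_4 (the algebra so(8)).

type D_4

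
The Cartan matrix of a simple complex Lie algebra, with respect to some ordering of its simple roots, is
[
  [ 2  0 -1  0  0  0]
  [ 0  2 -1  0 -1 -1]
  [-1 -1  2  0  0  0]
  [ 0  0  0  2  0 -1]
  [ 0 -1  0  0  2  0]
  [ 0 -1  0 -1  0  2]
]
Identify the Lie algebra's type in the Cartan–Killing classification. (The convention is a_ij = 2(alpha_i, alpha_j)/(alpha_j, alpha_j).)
E_6

The matrix has rank 6 with 2's on the diagonal. Reading the off-diagonal entries as Dynkin edges (a single edge where a_ij = a_ji = -1; a double or triple edge where a_ij * a_ji = 2 or 3), the diagram is a chain of 5 nodes with one extra node attached to the third node from one end (E_6). One simple-root ordering that puts it in standard form is (alpha_1, alpha_5, alpha_3, alpha_2, alpha_6, alpha_4). So the algebra is type E_6.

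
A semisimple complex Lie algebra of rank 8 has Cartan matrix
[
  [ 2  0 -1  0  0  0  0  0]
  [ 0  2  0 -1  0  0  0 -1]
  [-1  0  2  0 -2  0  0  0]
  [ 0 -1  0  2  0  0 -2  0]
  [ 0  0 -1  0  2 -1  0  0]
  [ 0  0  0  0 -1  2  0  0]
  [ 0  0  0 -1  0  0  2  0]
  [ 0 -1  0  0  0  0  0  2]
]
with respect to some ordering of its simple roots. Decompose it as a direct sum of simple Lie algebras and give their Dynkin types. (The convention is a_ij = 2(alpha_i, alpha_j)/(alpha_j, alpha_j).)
B_4 (so(9)) + F_4

The diagram associated to this matrix has two connected components: the simple roots {alpha_2, alpha_4, alpha_7, alpha_8} form a chain of 4 nodes with a double edge at one end; the terminal node there is the unique short simple root (B_4), and {alpha_1, alpha_3, alpha_5, alpha_6} form a chain of 4 nodes with a double edge between the middle two (F_4). A semisimple Lie algebra decomposes uniquely as the direct sum of simple ideals, one per connected component of its Dynkin diagram, so g ≅ B_4 ⊕ F_4 (dimension 36 + 52 = 88).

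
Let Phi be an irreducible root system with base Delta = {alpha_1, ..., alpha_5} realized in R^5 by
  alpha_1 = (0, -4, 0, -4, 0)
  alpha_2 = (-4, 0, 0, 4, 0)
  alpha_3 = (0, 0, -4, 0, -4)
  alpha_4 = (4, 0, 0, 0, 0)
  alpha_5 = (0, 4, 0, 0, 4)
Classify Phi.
B_5

Compute the Cartan integers a_ij = 2(alpha_i, alpha_j)/(alpha_j, alpha_j); the resulting 5x5 Cartan matrix is
[[2, -1, 0, 0, -1], [-1, 2, 0, -2, 0], [0, 0, 2, 0, -1], [0, -1, 0, 2, 0], [-1, 0, -1, 0, 2]].
The roots have two lengths (squared-length ratio 2:1); the short ones are alpha_{4}. The associated Dynkin diagram is a chain of 5 nodes with a double edge at one end; the terminal node there is the unique short simple root (B_5), so the type is B_5 (the algebra so(11)).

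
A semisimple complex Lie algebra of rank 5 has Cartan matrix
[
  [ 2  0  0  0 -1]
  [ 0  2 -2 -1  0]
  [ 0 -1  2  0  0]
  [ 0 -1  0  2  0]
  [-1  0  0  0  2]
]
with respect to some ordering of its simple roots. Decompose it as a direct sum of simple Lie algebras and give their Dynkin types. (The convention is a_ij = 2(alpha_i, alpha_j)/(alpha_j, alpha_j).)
A_2 + B_3

The diagram associated to this matrix has two connected components: the simple roots {alpha_1, alpha_5} form a chain of 2 nodes with single edges (A_2), and {alpha_2, alpha_3, alpha_4} form a chain of 3 nodes with a double edge at one end; the terminal node there is the unique short simple root (B_3). A semisimple Lie algebra decomposes uniquely as the direct sum of simple ideals, one per connected component of its Dynkin diagram, so g ≅ A_2 ⊕ B_3 (dimension 8 + 21 = 29).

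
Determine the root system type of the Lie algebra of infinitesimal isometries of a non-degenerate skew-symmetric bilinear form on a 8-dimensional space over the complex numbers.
This is sp(8), which has dimension 8(8+1)/2 = 36 and rank 8/2 = 4. In the classification of classical Lie algebras, the symplectic algebra sp(2n) has type C_n; here n = 4, so the Dynkin diagram is a chain of 4 nodes with a double edge at one end; the terminal node there is the unique long simple root (C_4). Hence the type is C_4.

type C_4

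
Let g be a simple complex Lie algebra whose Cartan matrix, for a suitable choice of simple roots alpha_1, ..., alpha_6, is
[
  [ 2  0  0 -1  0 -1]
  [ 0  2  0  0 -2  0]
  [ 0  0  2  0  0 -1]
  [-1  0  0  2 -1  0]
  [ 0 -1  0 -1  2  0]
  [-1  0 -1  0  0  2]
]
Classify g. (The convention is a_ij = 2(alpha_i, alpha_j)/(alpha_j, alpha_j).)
The matrix has rank 6 with 2's on the diagonal. Reading the off-diagonal entries as Dynkin edges (a single edge where a_ij = a_ji = -1; a double or triple edge where a_ij * a_ji = 2 or 3), the diagram is a chain of 6 nodes with a double edge at one end; the terminal node there is the unique long simple root (C_6). One simple-root ordering that puts it in standard form is (alpha_3, alpha_6, alpha_1, alpha_4, alpha_5, alpha_2). So the algebra is type C_6, i.e. sp(12).

C_6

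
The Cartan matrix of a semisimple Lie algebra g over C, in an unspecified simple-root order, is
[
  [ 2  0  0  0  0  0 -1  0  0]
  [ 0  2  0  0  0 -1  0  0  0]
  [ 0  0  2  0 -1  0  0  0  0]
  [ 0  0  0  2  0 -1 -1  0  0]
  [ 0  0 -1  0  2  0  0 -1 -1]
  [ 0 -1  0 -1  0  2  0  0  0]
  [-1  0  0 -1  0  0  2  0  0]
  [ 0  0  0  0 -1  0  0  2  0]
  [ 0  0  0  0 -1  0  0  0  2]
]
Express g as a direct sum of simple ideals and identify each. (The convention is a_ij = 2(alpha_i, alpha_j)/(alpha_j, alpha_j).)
A_5 ⊕ D_4

The diagram associated to this matrix has two connected components: the simple roots {alpha_1, alpha_2, alpha_4, alpha_6, alpha_7} form a chain of 5 nodes with single edges (A_5), and {alpha_3, alpha_5, alpha_8, alpha_9} form a chain of 2 nodes with a fork of two nodes at one end (D_4). A semisimple Lie algebra decomposes uniquely as the direct sum of simple ideals, one per connected component of its Dynkin diagram, so g ≅ A_5 ⊕ D_4 (dimension 35 + 28 = 63).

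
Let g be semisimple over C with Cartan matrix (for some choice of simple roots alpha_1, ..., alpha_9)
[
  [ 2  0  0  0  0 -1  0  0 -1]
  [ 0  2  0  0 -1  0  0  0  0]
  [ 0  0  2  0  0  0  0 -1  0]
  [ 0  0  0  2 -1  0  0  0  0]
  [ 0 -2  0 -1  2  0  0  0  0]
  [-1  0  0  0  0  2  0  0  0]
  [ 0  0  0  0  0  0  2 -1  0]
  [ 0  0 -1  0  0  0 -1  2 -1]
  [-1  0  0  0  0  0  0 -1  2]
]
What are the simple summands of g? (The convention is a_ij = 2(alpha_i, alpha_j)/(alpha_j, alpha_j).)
The diagram associated to this matrix has two connected components: the simple roots {alpha_2, alpha_4, alpha_5} form a chain of 3 nodes with a double edge at one end; the terminal node there is the unique short simple root (B_3), and {alpha_1, alpha_3, alpha_6, alpha_7, alpha_8, alpha_9} form a chain of 4 nodes with a fork of two nodes at one end (D_6). A semisimple Lie algebra decomposes uniquely as the direct sum of simple ideals, one per connected component of its Dynkin diagram, so g ≅ B_3 ⊕ D_6 (dimension 21 + 66 = 87).

B3 + D6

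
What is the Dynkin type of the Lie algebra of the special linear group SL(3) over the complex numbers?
This is sl(3), which has dimension 3^2 - 1 = 8 and rank 3 - 1 = 2 (a Cartan subalgebra is the diagonal traceless matrices). In the classification of classical Lie algebras, the special linear algebra sl(n+1) has type A_n; here n = 2, so the Dynkin diagram is a chain of 2 nodes with single edges (A_2). Hence the type is A_2.

A2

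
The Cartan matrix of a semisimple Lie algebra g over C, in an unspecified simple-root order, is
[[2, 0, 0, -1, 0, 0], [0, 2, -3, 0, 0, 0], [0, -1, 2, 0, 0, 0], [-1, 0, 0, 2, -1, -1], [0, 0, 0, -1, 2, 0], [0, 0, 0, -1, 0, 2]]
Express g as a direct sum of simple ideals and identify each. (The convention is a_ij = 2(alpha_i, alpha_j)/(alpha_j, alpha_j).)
The diagram associated to this matrix has two connected components: the simple roots {alpha_1, alpha_4, alpha_5, alpha_6} form a chain of 2 nodes with a fork of two nodes at one end (D_4), and {alpha_2, alpha_3} form two nodes joined by a triple edge (G_2). A semisimple Lie algebra decomposes uniquely as the direct sum of simple ideals, one per connected component of its Dynkin diagram, so g ≅ D_4 ⊕ G_2 (dimension 28 + 14 = 42).

D_4 (so(8)) + G_2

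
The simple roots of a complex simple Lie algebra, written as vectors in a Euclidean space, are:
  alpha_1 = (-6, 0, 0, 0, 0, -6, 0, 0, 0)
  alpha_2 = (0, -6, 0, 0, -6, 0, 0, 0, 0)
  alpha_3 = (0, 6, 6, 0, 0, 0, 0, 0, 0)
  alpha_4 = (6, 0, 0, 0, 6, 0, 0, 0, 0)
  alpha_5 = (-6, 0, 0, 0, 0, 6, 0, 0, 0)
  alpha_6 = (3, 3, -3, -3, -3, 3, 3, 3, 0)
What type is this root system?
E_6

Compute the Cartan integers a_ij = 2(alpha_i, alpha_j)/(alpha_j, alpha_j); the resulting 6x6 Cartan matrix is
[[2, 0, 0, -1, 0, -1], [0, 2, -1, -1, 0, 0], [0, -1, 2, 0, 0, 0], [-1, -1, 0, 2, -1, 0], [0, 0, 0, -1, 2, 0], [-1, 0, 0, 0, 0, 2]].
All simple roots have the same length, so the diagram is simply laced. The associated Dynkin diagram is a chain of 5 nodes with one extra node attached to the third node from one end (E_6), so the type is E_6.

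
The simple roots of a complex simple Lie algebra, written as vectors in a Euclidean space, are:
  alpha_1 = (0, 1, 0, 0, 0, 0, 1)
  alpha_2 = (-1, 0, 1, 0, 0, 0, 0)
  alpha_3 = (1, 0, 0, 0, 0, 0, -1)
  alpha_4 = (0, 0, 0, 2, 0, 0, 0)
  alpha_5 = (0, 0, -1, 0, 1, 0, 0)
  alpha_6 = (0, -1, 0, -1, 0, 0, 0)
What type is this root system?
type C_6

Compute the Cartan integers a_ij = 2(alpha_i, alpha_j)/(alpha_j, alpha_j); the resulting 6x6 Cartan matrix is
[[2, 0, -1, 0, 0, -1], [0, 2, -1, 0, -1, 0], [-1, -1, 2, 0, 0, 0], [0, 0, 0, 2, 0, -2], [0, -1, 0, 0, 2, 0], [-1, 0, 0, -1, 0, 2]].
The roots have two lengths (squared-length ratio 2:1); the short ones are alpha_{1,2,3,5,6}. The associated Dynkin diagram is a chain of 6 nodes with a double edge at one end; the terminal node there is the unique long simple root (C_6), so the type is C_6 (the algebra sp(12)).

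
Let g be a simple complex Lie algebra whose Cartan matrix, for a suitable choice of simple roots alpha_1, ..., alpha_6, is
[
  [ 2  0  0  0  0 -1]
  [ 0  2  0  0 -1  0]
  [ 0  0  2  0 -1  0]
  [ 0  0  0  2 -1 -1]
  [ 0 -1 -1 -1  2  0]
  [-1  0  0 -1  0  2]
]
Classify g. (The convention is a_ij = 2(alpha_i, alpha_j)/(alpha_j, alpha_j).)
type D_6

The matrix has rank 6 with 2's on the diagonal. Reading the off-diagonal entries as Dynkin edges (a single edge where a_ij = a_ji = -1; a double or triple edge where a_ij * a_ji = 2 or 3), the diagram is a chain of 4 nodes with a fork of two nodes at one end (D_6). One simple-root ordering that puts it in standard form is (alpha_1, alpha_6, alpha_4, alpha_5, alpha_2, alpha_3). So the algebra is type D_6, i.e. so(12).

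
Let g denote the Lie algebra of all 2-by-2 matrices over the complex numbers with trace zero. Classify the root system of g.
This is sl(2), which has dimension 2^2 - 1 = 3 and rank 2 - 1 = 1 (a Cartan subalgebra is the diagonal traceless matrices). In the classification of classical Lie algebras, the special linear algebra sl(n+1) has type A_n; here n = 1, so the Dynkin diagram is a chain of 1 nodes with single edges (A_1). Hence the type is A_1.

A_1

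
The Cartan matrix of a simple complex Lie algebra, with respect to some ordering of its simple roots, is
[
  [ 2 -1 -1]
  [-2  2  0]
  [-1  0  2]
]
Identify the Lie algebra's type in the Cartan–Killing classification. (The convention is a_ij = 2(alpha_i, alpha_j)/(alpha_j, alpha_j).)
The matrix has rank 3 with 2's on the diagonal. Reading the off-diagonal entries as Dynkin edges (a single edge where a_ij = a_ji = -1; a double or triple edge where a_ij * a_ji = 2 or 3), the diagram is a chain of 3 nodes with a double edge at one end; the terminal node there is the unique long simple root (C_3). One simple-root ordering that puts it in standard form is (alpha_3, alpha_1, alpha_2). So the algebra is type C_3, i.e. sp(6).

C3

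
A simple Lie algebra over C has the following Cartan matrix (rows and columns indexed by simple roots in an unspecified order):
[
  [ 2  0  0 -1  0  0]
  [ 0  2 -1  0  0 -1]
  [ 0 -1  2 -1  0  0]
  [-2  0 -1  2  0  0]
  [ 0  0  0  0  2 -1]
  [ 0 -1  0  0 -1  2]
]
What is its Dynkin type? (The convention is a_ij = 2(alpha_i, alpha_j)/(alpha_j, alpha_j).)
B_6

The matrix has rank 6 with 2's on the diagonal. Reading the off-diagonal entries as Dynkin edges (a single edge where a_ij = a_ji = -1; a double or triple edge where a_ij * a_ji = 2 or 3), the diagram is a chain of 6 nodes with a double edge at one end; the terminal node there is the unique short simple root (B_6). One simple-root ordering that puts it in standard form is (alpha_5, alpha_6, alpha_2, alpha_3, alpha_4, alpha_1). So the algebra is type B_6, i.e. so(13).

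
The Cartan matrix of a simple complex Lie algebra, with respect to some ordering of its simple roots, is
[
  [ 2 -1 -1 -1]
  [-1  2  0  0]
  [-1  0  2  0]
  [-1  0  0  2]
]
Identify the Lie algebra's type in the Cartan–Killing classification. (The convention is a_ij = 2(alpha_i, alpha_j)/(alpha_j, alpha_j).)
D_4

The matrix has rank 4 with 2's on the diagonal. Reading the off-diagonal entries as Dynkin edges (a single edge where a_ij = a_ji = -1; a double or triple edge where a_ij * a_ji = 2 or 3), the diagram is a chain of 2 nodes with a fork of two nodes at one end (D_4). One simple-root ordering that puts it in standard form is (alpha_2, alpha_1, alpha_3, alpha_4). So the algebra is type D_4, i.e. so(8).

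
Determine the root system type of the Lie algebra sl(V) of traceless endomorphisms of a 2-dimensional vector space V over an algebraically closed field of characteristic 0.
A1

This is sl(2), which has dimension 2^2 - 1 = 3 and rank 2 - 1 = 1 (a Cartan subalgebra is the diagonal traceless matrices). In the classification of classical Lie algebras, the special linear algebra sl(n+1) has type A_n; here n = 1, so the Dynkin diagram is a chain of 1 nodes with single edges (A_1). Hence the type is A_1.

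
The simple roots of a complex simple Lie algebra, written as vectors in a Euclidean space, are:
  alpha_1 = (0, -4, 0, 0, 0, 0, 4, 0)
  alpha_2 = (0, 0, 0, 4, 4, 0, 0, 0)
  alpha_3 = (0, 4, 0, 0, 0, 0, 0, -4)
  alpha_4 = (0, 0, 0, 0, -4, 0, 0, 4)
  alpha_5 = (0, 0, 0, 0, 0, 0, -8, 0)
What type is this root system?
C_5

Compute the Cartan integers a_ij = 2(alpha_i, alpha_j)/(alpha_j, alpha_j); the resulting 5x5 Cartan matrix is
[[2, 0, -1, 0, -1], [0, 2, 0, -1, 0], [-1, 0, 2, -1, 0], [0, -1, -1, 2, 0], [-2, 0, 0, 0, 2]].
The roots have two lengths (squared-length ratio 2:1); the short ones are alpha_{1,2,3,4}. The associated Dynkin diagram is a chain of 5 nodes with a double edge at one end; the terminal node there is the unique long simple root (C_5), so the type is C_5 (the algebra sp(10)).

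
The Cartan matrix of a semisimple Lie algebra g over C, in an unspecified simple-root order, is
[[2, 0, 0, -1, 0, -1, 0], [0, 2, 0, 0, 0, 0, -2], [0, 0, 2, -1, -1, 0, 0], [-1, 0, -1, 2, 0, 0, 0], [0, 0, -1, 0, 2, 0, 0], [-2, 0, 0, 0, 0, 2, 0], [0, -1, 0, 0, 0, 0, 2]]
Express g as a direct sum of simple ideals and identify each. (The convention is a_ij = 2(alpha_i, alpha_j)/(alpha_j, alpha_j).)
The diagram associated to this matrix has two connected components: the simple roots {alpha_2, alpha_7} form a chain of 2 nodes with a double edge at one end; the terminal node there is the unique short simple root (B_2), and {alpha_1, alpha_3, alpha_4, alpha_5, alpha_6} form a chain of 5 nodes with a double edge at one end; the terminal node there is the unique long simple root (C_5). A semisimple Lie algebra decomposes uniquely as the direct sum of simple ideals, one per connected component of its Dynkin diagram, so g ≅ B_2 ⊕ C_5 (dimension 10 + 55 = 65).

B2 ⊕ C5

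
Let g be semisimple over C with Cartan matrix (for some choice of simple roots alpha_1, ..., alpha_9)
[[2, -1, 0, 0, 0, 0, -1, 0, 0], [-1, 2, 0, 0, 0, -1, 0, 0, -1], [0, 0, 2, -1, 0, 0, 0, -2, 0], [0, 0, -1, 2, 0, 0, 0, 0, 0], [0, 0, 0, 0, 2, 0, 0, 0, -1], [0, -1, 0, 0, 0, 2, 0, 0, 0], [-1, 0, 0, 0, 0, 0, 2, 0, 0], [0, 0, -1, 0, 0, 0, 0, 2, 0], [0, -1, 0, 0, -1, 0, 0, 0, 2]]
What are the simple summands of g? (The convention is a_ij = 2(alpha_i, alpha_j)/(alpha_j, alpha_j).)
The diagram associated to this matrix has two connected components: the simple roots {alpha_3, alpha_4, alpha_8} form a chain of 3 nodes with a double edge at one end; the terminal node there is the unique short simple root (B_3), and {alpha_1, alpha_2, alpha_5, alpha_6, alpha_7, alpha_9} form a chain of 5 nodes with one extra node attached to the third node from one end (E_6). A semisimple Lie algebra decomposes uniquely as the direct sum of simple ideals, one per connected component of its Dynkin diagram, so g ≅ B_3 ⊕ E_6 (dimension 21 + 78 = 99).

B_3 (so(7)) + E_6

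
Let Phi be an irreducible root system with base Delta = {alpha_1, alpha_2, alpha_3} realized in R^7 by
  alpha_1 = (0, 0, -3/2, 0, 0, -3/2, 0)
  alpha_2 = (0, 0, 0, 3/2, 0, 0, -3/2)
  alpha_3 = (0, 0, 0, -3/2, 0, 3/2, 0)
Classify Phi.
type A_3

Compute the Cartan integers a_ij = 2(alpha_i, alpha_j)/(alpha_j, alpha_j); the resulting 3x3 Cartan matrix is
[[2, 0, -1], [0, 2, -1], [-1, -1, 2]].
All simple roots have the same length, so the diagram is simply laced. The associated Dynkin diagram is a chain of 3 nodes with single edges (A_3), so the type is A_3 (the algebra sl(4)).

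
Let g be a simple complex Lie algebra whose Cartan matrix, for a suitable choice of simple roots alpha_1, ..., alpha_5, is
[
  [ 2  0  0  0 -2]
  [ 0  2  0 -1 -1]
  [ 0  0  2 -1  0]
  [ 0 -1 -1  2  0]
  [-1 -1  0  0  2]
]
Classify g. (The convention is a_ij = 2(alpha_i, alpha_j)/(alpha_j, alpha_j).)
type C_5

The matrix has rank 5 with 2's on the diagonal. Reading the off-diagonal entries as Dynkin edges (a single edge where a_ij = a_ji = -1; a double or triple edge where a_ij * a_ji = 2 or 3), the diagram is a chain of 5 nodes with a double edge at one end; the terminal node there is the unique long simple root (C_5). One simple-root ordering that puts it in standard form is (alpha_3, alpha_4, alpha_2, alpha_5, alpha_1). So the algebra is type C_5, i.e. sp(10).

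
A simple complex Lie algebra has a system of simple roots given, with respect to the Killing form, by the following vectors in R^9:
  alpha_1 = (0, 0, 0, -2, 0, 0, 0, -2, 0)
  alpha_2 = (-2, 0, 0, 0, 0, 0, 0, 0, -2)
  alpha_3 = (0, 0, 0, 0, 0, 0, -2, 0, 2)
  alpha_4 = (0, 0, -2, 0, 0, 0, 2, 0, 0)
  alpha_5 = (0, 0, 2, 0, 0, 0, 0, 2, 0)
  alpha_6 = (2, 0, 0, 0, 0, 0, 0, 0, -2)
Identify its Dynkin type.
Compute the Cartan integers a_ij = 2(alpha_i, alpha_j)/(alpha_j, alpha_j); the resulting 6x6 Cartan matrix is
[[2, 0, 0, 0, -1, 0], [0, 2, -1, 0, 0, 0], [0, -1, 2, -1, 0, -1], [0, 0, -1, 2, -1, 0], [-1, 0, 0, -1, 2, 0], [0, 0, -1, 0, 0, 2]].
All simple roots have the same length, so the diagram is simply laced. The associated Dynkin diagram is a chain of 4 nodes with a fork of two nodes at one end (D_6), so the type is D_6 (the algebra so(12)).

D6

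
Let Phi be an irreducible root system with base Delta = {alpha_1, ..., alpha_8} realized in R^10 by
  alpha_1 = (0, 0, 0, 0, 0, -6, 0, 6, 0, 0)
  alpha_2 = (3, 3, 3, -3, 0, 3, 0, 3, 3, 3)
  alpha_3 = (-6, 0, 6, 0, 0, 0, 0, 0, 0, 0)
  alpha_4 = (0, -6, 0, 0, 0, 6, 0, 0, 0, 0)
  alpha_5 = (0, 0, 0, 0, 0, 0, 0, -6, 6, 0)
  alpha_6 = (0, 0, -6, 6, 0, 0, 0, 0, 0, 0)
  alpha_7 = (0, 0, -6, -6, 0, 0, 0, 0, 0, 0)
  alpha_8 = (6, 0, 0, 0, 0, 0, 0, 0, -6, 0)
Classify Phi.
type E_8

Compute the Cartan integers a_ij = 2(alpha_i, alpha_j)/(alpha_j, alpha_j); the resulting 8x8 Cartan matrix is
[[2, 0, 0, -1, -1, 0, 0, 0], [0, 2, 0, 0, 0, -1, 0, 0], [0, 0, 2, 0, 0, -1, -1, -1], [-1, 0, 0, 2, 0, 0, 0, 0], [-1, 0, 0, 0, 2, 0, 0, -1], [0, -1, -1, 0, 0, 2, 0, 0], [0, 0, -1, 0, 0, 0, 2, 0], [0, 0, -1, 0, -1, 0, 0, 2]].
All simple roots have the same length, so the diagram is simply laced. The associated Dynkin diagram is a chain of 7 nodes with one extra node attached to the third node from one end (E_8), so the type is E_8.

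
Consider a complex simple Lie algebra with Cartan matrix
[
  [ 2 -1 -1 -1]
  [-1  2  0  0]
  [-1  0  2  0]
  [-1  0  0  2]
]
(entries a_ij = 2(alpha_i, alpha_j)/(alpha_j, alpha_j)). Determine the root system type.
D4

The matrix has rank 4 with 2's on the diagonal. Reading the off-diagonal entries as Dynkin edges (a single edge where a_ij = a_ji = -1; a double or triple edge where a_ij * a_ji = 2 or 3), the diagram is a chain of 2 nodes with a fork of two nodes at one end (D_4). One simple-root ordering that puts it in standard form is (alpha_2, alpha_1, alpha_3, alpha_4). So the algebra is type D_4, i.e. so(8).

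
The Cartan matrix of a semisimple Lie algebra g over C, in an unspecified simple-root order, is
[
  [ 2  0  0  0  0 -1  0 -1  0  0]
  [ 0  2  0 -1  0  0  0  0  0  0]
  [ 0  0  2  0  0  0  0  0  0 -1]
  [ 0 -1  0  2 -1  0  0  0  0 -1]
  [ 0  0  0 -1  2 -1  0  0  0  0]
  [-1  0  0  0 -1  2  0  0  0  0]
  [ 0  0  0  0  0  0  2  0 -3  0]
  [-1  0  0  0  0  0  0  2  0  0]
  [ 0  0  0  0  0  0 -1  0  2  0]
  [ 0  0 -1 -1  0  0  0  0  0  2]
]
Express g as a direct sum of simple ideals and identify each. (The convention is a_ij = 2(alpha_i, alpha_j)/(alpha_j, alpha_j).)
E8 + G2

The diagram associated to this matrix has two connected components: the simple roots {alpha_1, alpha_2, alpha_3, alpha_4, alpha_5, alpha_6, alpha_8, alpha_10} form a chain of 7 nodes with one extra node attached to the third node from one end (E_8), and {alpha_7, alpha_9} form two nodes joined by a triple edge (G_2). A semisimple Lie algebra decomposes uniquely as the direct sum of simple ideals, one per connected component of its Dynkin diagram, so g ≅ E_8 ⊕ G_2 (dimension 248 + 14 = 262).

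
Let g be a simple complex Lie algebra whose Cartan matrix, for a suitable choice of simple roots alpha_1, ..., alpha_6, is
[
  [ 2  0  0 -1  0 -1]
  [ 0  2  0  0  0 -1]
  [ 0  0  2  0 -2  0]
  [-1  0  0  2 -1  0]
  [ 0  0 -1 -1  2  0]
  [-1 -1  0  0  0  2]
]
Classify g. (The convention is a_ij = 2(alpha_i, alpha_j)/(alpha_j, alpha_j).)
The matrix has rank 6 with 2's on the diagonal. Reading the off-diagonal entries as Dynkin edges (a single edge where a_ij = a_ji = -1; a double or triple edge where a_ij * a_ji = 2 or 3), the diagram is a chain of 6 nodes with a double edge at one end; the terminal node there is the unique long simple root (C_6). One simple-root ordering that puts it in standard form is (alpha_2, alpha_6, alpha_1, alpha_4, alpha_5, alpha_3). So the algebra is type C_6, i.e. sp(12).

C6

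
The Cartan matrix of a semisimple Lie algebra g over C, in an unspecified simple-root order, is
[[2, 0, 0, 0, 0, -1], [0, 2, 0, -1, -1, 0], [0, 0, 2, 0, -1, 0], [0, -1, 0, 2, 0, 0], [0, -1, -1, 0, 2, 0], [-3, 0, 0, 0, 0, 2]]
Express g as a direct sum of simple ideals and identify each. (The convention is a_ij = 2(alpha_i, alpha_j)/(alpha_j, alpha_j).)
type A_4 + type G_2

The diagram associated to this matrix has two connected components: the simple roots {alpha_2, alpha_3, alpha_4, alpha_5} form a chain of 4 nodes with single edges (A_4), and {alpha_1, alpha_6} form two nodes joined by a triple edge (G_2). A semisimple Lie algebra decomposes uniquely as the direct sum of simple ideals, one per connected component of its Dynkin diagram, so g ≅ A_4 ⊕ G_2 (dimension 24 + 14 = 38).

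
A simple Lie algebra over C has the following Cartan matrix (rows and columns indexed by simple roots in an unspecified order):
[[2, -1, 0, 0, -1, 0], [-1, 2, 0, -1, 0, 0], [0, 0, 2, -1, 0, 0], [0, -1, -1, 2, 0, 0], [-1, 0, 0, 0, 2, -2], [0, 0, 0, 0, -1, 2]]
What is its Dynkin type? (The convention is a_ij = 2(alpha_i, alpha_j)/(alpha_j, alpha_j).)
B6

The matrix has rank 6 with 2's on the diagonal. Reading the off-diagonal entries as Dynkin edges (a single edge where a_ij = a_ji = -1; a double or triple edge where a_ij * a_ji = 2 or 3), the diagram is a chain of 6 nodes with a double edge at one end; the terminal node there is the unique short simple root (B_6). One simple-root ordering that puts it in standard form is (alpha_3, alpha_4, alpha_2, alpha_1, alpha_5, alpha_6). So the algebra is type B_6, i.e. so(13).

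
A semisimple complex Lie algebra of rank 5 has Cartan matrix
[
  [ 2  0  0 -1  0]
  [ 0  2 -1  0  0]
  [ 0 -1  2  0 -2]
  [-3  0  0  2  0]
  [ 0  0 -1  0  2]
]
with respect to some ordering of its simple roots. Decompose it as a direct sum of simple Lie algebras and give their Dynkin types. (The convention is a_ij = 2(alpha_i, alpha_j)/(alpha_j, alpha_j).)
The diagram associated to this matrix has two connected components: the simple roots {alpha_2, alpha_3, alpha_5} form a chain of 3 nodes with a double edge at one end; the terminal node there is the unique short simple root (B_3), and {alpha_1, alpha_4} form two nodes joined by a triple edge (G_2). A semisimple Lie algebra decomposes uniquely as the direct sum of simple ideals, one per connected component of its Dynkin diagram, so g ≅ B_3 ⊕ G_2 (dimension 21 + 14 = 35).

B_3 (so(7)) ⊕ G_2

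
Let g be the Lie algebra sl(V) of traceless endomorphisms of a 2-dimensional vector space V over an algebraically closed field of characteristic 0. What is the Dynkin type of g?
A_1

This is sl(2), which has dimension 2^2 - 1 = 3 and rank 2 - 1 = 1 (a Cartan subalgebra is the diagonal traceless matrices). In the classification of classical Lie algebras, the special linear algebra sl(n+1) has type A_n; here n = 1, so the Dynkin diagram is a chain of 1 nodes with single edges (A_1). Hence the type is A_1.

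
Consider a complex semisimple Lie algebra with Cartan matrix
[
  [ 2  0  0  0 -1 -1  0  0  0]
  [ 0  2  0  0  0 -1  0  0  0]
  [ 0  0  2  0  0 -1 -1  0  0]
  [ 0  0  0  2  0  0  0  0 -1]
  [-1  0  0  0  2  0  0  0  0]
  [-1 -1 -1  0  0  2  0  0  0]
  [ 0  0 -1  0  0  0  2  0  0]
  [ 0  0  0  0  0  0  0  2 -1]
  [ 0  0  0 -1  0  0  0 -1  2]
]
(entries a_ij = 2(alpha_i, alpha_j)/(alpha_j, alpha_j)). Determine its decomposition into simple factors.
The diagram associated to this matrix has two connected components: the simple roots {alpha_4, alpha_8, alpha_9} form a chain of 3 nodes with single edges (A_3), and {alpha_1, alpha_2, alpha_3, alpha_5, alpha_6, alpha_7} form a chain of 5 nodes with one extra node attached to the third node from one end (E_6). A semisimple Lie algebra decomposes uniquely as the direct sum of simple ideals, one per connected component of its Dynkin diagram, so g ≅ A_3 ⊕ E_6 (dimension 15 + 78 = 93).

A_3 + E_6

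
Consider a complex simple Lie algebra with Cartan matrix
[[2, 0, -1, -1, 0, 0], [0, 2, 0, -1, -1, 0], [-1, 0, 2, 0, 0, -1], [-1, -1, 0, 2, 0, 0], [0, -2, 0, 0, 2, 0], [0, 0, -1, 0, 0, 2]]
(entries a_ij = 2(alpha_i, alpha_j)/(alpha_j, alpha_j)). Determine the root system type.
The matrix has rank 6 with 2's on the diagonal. Reading the off-diagonal entries as Dynkin edges (a single edge where a_ij = a_ji = -1; a double or triple edge where a_ij * a_ji = 2 or 3), the diagram is a chain of 6 nodes with a double edge at one end; the terminal node there is the unique long simple root (C_6). One simple-root ordering that puts it in standard form is (alpha_6, alpha_3, alpha_1, alpha_4, alpha_2, alpha_5). So the algebra is type C_6, i.e. sp(12).

C_6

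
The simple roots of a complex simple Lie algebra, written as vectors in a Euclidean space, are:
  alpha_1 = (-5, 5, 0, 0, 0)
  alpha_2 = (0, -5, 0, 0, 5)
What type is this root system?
Compute the Cartan integers a_ij = 2(alpha_i, alpha_j)/(alpha_j, alpha_j); the resulting 2x2 Cartan matrix is
[[2, -1], [-1, 2]].
All simple roots have the same length, so the diagram is simply laced. The associated Dynkin diagram is a chain of 2 nodes with single edges (A_2), so the type is A_2 (the algebra sl(3)).

type A_2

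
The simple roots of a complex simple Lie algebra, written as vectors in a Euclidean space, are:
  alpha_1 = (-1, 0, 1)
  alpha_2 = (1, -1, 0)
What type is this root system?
Compute the Cartan integers a_ij = 2(alpha_i, alpha_j)/(alpha_j, alpha_j); the resulting 2x2 Cartan matrix is
[[2, -1], [-1, 2]].
All simple roots have the same length, so the diagram is simply laced. The associated Dynkin diagram is a chain of 2 nodes with single edges (A_2), so the type is A_2 (the algebra sl(3)).

A2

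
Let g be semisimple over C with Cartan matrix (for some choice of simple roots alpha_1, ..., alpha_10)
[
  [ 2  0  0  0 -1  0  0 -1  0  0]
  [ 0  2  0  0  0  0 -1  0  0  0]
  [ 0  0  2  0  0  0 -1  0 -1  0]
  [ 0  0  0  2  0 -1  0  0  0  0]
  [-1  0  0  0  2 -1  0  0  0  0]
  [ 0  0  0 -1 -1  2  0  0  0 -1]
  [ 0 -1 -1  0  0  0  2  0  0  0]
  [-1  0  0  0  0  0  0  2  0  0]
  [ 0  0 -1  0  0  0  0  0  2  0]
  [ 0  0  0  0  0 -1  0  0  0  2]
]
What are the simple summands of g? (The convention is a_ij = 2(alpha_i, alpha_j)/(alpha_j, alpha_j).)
A_4 + D_6

The diagram associated to this matrix has two connected components: the simple roots {alpha_2, alpha_3, alpha_7, alpha_9} form a chain of 4 nodes with single edges (A_4), and {alpha_1, alpha_4, alpha_5, alpha_6, alpha_8, alpha_10} form a chain of 4 nodes with a fork of two nodes at one end (D_6). A semisimple Lie algebra decomposes uniquely as the direct sum of simple ideals, one per connected component of its Dynkin diagram, so g ≅ A_4 ⊕ D_6 (dimension 24 + 66 = 90).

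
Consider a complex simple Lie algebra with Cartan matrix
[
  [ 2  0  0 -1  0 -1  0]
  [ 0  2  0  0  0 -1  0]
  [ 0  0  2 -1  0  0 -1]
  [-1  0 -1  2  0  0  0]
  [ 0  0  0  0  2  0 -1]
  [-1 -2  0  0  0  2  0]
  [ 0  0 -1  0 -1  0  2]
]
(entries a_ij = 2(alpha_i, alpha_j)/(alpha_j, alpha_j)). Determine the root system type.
The matrix has rank 7 with 2's on the diagonal. Reading the off-diagonal entries as Dynkin edges (a single edge where a_ij = a_ji = -1; a double or triple edge where a_ij * a_ji = 2 or 3), the diagram is a chain of 7 nodes with a double edge at one end; the terminal node there is the unique short simple root (B_7). One simple-root ordering that puts it in standard form is (alpha_5, alpha_7, alpha_3, alpha_4, alpha_1, alpha_6, alpha_2). So the algebra is type B_7, i.e. so(15).

B_7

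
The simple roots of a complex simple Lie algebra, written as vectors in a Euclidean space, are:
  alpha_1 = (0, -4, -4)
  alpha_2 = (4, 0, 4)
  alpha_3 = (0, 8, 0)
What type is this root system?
C_3

Compute the Cartan integers a_ij = 2(alpha_i, alpha_j)/(alpha_j, alpha_j); the resulting 3x3 Cartan matrix is
[[2, -1, -1], [-1, 2, 0], [-2, 0, 2]].
The roots have two lengths (squared-length ratio 2:1); the short ones are alpha_{1,2}. The associated Dynkin diagram is a chain of 3 nodes with a double edge at one end; the terminal node there is the unique long simple root (C_3), so the type is C_3 (the algebra sp(6)).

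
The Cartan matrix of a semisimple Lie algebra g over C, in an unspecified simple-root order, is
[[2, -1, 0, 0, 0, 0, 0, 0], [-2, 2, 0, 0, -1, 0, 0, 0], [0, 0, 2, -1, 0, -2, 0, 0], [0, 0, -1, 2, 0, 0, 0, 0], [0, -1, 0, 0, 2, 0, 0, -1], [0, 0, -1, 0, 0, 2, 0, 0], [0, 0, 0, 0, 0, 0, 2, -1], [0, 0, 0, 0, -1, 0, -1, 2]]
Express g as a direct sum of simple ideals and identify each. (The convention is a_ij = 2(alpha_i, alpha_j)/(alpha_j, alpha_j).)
The diagram associated to this matrix has two connected components: the simple roots {alpha_3, alpha_4, alpha_6} form a chain of 3 nodes with a double edge at one end; the terminal node there is the unique short simple root (B_3), and {alpha_1, alpha_2, alpha_5, alpha_7, alpha_8} form a chain of 5 nodes with a double edge at one end; the terminal node there is the unique short simple root (B_5). A semisimple Lie algebra decomposes uniquely as the direct sum of simple ideals, one per connected component of its Dynkin diagram, so g ≅ B_3 ⊕ B_5 (dimension 21 + 55 = 76).

B_3 ⊕ B_5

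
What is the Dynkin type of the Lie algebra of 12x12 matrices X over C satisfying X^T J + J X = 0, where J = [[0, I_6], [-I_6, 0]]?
This is sp(12), which has dimension 12(12+1)/2 = 78 and rank 12/2 = 6. In the classification of classical Lie algebras, the symplectic algebra sp(2n) has type C_n; here n = 6, so the Dynkin diagram is a chain of 6 nodes with a double edge at one end; the terminal node there is the unique long simple root (C_6). Hence the type is C_6.

C6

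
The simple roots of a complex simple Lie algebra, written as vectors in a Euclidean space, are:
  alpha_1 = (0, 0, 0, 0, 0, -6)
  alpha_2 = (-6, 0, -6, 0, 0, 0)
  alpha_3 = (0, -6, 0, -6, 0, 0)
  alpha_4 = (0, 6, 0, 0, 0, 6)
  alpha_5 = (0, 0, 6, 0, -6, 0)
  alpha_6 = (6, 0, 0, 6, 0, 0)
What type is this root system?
B_6 (so(13))

Compute the Cartan integers a_ij = 2(alpha_i, alpha_j)/(alpha_j, alpha_j); the resulting 6x6 Cartan matrix is
[[2, 0, 0, -1, 0, 0], [0, 2, 0, 0, -1, -1], [0, 0, 2, -1, 0, -1], [-2, 0, -1, 2, 0, 0], [0, -1, 0, 0, 2, 0], [0, -1, -1, 0, 0, 2]].
The roots have two lengths (squared-length ratio 2:1); the short ones are alpha_{1}. The associated Dynkin diagram is a chain of 6 nodes with a double edge at one end; the terminal node there is the unique short simple root (B_6), so the type is B_6 (the algebra so(13)).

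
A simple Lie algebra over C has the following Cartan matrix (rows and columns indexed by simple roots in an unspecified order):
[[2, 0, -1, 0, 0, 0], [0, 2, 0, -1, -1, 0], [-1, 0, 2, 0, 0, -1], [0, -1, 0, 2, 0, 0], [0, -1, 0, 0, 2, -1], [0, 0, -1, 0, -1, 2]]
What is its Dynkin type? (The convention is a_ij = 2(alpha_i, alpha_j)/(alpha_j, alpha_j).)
type A_6

The matrix has rank 6 with 2's on the diagonal. Reading the off-diagonal entries as Dynkin edges (a single edge where a_ij = a_ji = -1; a double or triple edge where a_ij * a_ji = 2 or 3), the diagram is a chain of 6 nodes with single edges (A_6). One simple-root ordering that puts it in standard form is (alpha_4, alpha_2, alpha_5, alpha_6, alpha_3, alpha_1). So the algebra is type A_6, i.e. sl(7).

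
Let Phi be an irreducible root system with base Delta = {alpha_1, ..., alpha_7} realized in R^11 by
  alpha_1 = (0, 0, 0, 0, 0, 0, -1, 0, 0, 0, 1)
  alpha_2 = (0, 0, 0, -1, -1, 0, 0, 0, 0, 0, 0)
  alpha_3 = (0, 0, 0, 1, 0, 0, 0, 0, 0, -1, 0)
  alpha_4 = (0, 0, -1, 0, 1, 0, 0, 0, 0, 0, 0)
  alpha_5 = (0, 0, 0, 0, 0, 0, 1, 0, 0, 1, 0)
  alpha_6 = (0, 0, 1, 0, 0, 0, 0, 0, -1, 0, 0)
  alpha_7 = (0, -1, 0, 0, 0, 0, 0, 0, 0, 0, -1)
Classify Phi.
Compute the Cartan integers a_ij = 2(alpha_i, alpha_j)/(alpha_j, alpha_j); the resulting 7x7 Cartan matrix is
[[2, 0, 0, 0, -1, 0, -1], [0, 2, -1, -1, 0, 0, 0], [0, -1, 2, 0, -1, 0, 0], [0, -1, 0, 2, 0, -1, 0], [-1, 0, -1, 0, 2, 0, 0], [0, 0, 0, -1, 0, 2, 0], [-1, 0, 0, 0, 0, 0, 2]].
All simple roots have the same length, so the diagram is simply laced. The associated Dynkin diagram is a chain of 7 nodes with single edges (A_7), so the type is A_7 (the algebra sl(8)).

A7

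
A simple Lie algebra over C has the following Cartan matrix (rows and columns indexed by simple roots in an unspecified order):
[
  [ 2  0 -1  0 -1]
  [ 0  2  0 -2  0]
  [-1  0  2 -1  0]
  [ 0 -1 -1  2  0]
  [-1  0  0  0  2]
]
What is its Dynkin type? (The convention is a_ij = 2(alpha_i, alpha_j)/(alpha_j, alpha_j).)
The matrix has rank 5 with 2's on the diagonal. Reading the off-diagonal entries as Dynkin edges (a single edge where a_ij = a_ji = -1; a double or triple edge where a_ij * a_ji = 2 or 3), the diagram is a chain of 5 nodes with a double edge at one end; the terminal node there is the unique long simple root (C_5). One simple-root ordering that puts it in standard form is (alpha_5, alpha_1, alpha_3, alpha_4, alpha_2). So the algebra is type C_5, i.e. sp(10).

type C_5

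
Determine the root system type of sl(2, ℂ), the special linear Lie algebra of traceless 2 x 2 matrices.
type A_1

This is sl(2), which has dimension 2^2 - 1 = 3 and rank 2 - 1 = 1 (a Cartan subalgebra is the diagonal traceless matrices). In the classification of classical Lie algebras, the special linear algebra sl(n+1) has type A_n; here n = 1, so the Dynkin diagram is a chain of 1 nodes with single edges (A_1). Hence the type is A_1.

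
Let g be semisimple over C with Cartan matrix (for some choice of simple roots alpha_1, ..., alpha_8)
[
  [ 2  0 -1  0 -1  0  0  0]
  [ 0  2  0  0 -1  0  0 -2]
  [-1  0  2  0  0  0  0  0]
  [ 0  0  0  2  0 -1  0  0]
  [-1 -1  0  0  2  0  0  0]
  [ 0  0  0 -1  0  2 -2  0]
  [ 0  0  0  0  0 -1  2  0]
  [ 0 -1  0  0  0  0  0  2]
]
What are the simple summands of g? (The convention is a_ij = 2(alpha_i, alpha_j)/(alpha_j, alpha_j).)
B3 + B5

The diagram associated to this matrix has two connected components: the simple roots {alpha_4, alpha_6, alpha_7} form a chain of 3 nodes with a double edge at one end; the terminal node there is the unique short simple root (B_3), and {alpha_1, alpha_2, alpha_3, alpha_5, alpha_8} form a chain of 5 nodes with a double edge at one end; the terminal node there is the unique short simple root (B_5). A semisimple Lie algebra decomposes uniquely as the direct sum of simple ideals, one per connected component of its Dynkin diagram, so g ≅ B_3 ⊕ B_5 (dimension 21 + 55 = 76).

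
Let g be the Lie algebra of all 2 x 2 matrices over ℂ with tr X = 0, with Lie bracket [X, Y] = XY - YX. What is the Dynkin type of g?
This is sl(2), which has dimension 2^2 - 1 = 3 and rank 2 - 1 = 1 (a Cartan subalgebra is the diagonal traceless matrices). In the classification of classical Lie algebras, the special linear algebra sl(n+1) has type A_n; here n = 1, so the Dynkin diagram is a chain of 1 nodes with single edges (A_1). Hence the type is A_1.

type A_1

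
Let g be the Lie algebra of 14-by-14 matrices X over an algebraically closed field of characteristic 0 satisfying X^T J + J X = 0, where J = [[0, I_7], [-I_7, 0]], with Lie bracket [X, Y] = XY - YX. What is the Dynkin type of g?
This is sp(14), which has dimension 14(14+1)/2 = 105 and rank 14/2 = 7. In the classification of classical Lie algebras, the symplectic algebra sp(2n) has type C_n; here n = 7, so the Dynkin diagram is a chain of 7 nodes with a double edge at one end; the terminal node there is the unique long simple root (C_7). Hence the type is C_7.

C_7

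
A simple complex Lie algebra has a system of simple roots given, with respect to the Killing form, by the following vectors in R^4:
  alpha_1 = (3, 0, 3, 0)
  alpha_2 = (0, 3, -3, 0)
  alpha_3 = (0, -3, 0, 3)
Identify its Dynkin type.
A_3

Compute the Cartan integers a_ij = 2(alpha_i, alpha_j)/(alpha_j, alpha_j); the resulting 3x3 Cartan matrix is
[[2, -1, 0], [-1, 2, -1], [0, -1, 2]].
All simple roots have the same length, so the diagram is simply laced. The associated Dynkin diagram is a chain of 3 nodes with single edges (A_3), so the type is A_3 (the algebra sl(4)).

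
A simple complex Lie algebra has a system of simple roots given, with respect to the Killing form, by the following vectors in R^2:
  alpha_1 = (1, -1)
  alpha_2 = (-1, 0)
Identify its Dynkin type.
Compute the Cartan integers a_ij = 2(alpha_i, alpha_j)/(alpha_j, alpha_j); the resulting 2x2 Cartan matrix is
[[2, -2], [-1, 2]].
The roots have two lengths (squared-length ratio 2:1); the short ones are alpha_{2}. The associated Dynkin diagram is a chain of 2 nodes with a double edge at one end; the terminal node there is the unique short simple root (B_2), so the type is B_2 (the algebra so(5)).

B2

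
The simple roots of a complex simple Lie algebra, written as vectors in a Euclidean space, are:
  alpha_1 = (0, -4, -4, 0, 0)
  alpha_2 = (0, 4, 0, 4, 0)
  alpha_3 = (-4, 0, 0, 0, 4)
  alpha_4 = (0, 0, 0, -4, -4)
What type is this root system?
type A_4

Compute the Cartan integers a_ij = 2(alpha_i, alpha_j)/(alpha_j, alpha_j); the resulting 4x4 Cartan matrix is
[[2, -1, 0, 0], [-1, 2, 0, -1], [0, 0, 2, -1], [0, -1, -1, 2]].
All simple roots have the same length, so the diagram is simply laced. The associated Dynkin diagram is a chain of 4 nodes with single edges (A_4), so the type is A_4 (the algebra sl(5)).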